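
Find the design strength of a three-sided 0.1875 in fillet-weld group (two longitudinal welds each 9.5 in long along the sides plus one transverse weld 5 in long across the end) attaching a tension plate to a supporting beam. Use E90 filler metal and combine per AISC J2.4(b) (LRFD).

E90XX → F_EXX = 90 ksi.
t_e = 0.707 × 0.1875 = 0.1326 in.
R_nwl = 0.6 × 90 × 0.1326 × 19 = 136 kips (longitudinal, 2 welds).
R_nwt = 0.6 × 90 × 0.1326 × 5 = 35.79 kips (transverse, base value).
(i) R_nwl + R_nwt = 171.8 kips; (ii) 0.85 R_nwl + 1.5 R_nwt = 169.3 kips.
R_n = max = 171.8 kips [governs: (i)]; φR_n = 128.9 kips.

φR_n ≈ 129 kips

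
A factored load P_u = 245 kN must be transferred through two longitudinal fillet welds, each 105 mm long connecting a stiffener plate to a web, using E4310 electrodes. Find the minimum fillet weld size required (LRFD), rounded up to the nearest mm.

E43XX → F_EXX = 430 MPa.
Total weld length L = 210 mm.
Required throat t_e = P_u / (φ × 0.6 F_EXX × L) = 245 / (0.75 × 0.6 × 430 × 210 × 10⁻³) = 6.029 mm.
Required leg w = t_e / 0.707 = 8.528 mm → use 9 mm.

w = 9 mm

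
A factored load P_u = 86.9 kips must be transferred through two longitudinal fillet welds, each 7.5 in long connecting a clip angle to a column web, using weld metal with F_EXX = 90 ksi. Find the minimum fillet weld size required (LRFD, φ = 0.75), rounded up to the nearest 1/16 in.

w = 1/4 in

Total weld length L = 15 in.
Required throat t_e = P_u / (φ × 0.6 F_EXX × L) = 86.9 / (0.75 × 0.6 × 90 × 15) = 0.143 in.
Required leg w = t_e / 0.707 = 0.2023 in → use 1/4 in.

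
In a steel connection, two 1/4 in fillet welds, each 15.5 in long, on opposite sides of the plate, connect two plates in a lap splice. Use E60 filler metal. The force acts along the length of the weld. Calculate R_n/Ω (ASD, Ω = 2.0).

R_n/Ω ≈ 98.6 kip

E60XX → F_EXX = 60 ksi.
Effective throat t_e = 0.707 × 0.25 = 0.1767 in.
Total length L = 31 in; A_we = 0.1767 × 31 = 5.479 in².
F_nw = 0.6 F_EXX = 0.6 × 60 = 36 ksi.
R_n = 36 × 5.479 = 197.3 kip; R_n/Ω = 197.3/2.0 = 98.63 kip.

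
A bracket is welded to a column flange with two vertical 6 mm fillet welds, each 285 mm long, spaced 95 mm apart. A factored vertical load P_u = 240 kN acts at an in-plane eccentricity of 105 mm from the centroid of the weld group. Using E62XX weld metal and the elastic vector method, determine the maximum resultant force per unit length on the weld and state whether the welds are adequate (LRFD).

E62XX → F_EXX = 620 MPa.
Total weld length L_w = 570 mm. Treat welds as unit-width lines.
Polar moment about centroid: J = 2[d³/12 + d(b/2)²] = 2[285³/12 + 285×47.5²] = 5144000 mm³.
Direct shear f_v = P/L_w = 240×10³ / 570 = 421.1 N/mm (vertical).
Torsion M = P·e = 240×10³ × 105 = 25200000 N·mm.
Critical point at (x, y) = (47.5, 142.5) from centroid. f_tx = M·y/J = 698.1 N/mm; f_ty = M·x/J = 232.7 N/mm.
Resultant f_max = √[f_tx² + (f_v + f_ty)²] = √[698.1² + (421.1 + 232.7)²] = 956.4 N/mm.
Capacity per unit length: φr_n = 0.75 × 0.6 × 620 × (0.707 × 6) = 1184 N/mm.
956.4 ≤ 1184 → adequate.

f_max ≈ 956 N/mm; adequate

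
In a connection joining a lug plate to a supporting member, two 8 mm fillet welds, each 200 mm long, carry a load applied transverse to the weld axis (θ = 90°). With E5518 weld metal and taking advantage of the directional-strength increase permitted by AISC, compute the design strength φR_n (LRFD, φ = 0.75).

φR_n ≈ 840 kN

E55XX → F_EXX = 550 MPa.
t_e = 0.707 × 8 = 5.656 mm; A_we = 5.656 × 400 = 2262 mm².
Directional factor: 1.0 + 0.5 sin^1.5(90°) = 1.5.
F_nw = 0.6 × 550 × 1.5 = 495 MPa.
φR_n = 0.75 × 495 × 2262 × 10⁻³ = 839.9 kN.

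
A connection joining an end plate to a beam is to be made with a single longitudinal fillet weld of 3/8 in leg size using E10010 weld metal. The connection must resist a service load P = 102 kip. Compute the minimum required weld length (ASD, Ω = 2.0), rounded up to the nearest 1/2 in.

E100XX → F_EXX = 100 ksi.
Throat t_e = 0.707 × 0.375 = 0.2651 in.
r_n/Ω = (0.6 × 100 × 0.2651) / 2.0 = 7.954 kip/in.
L_req = P / (r_n/Ω) = 102 / 7.954 = 12.82 in total.
Round up → use L = 13 in.

L = 13 in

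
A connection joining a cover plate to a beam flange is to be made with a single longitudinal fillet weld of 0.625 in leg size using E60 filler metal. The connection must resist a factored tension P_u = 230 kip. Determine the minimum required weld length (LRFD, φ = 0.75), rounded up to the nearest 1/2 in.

L = 19.5 in

E60XX → F_EXX = 60 ksi.
Throat t_e = 0.707 × 0.625 = 0.4419 in.
φr_n = 0.75 × 0.6 × 60 × 0.4419 = 11.93 kip/in.
L_req = P_u / φr_n = 230 / 11.93 = 19.28 in total.
Round up → use L = 19.5 in.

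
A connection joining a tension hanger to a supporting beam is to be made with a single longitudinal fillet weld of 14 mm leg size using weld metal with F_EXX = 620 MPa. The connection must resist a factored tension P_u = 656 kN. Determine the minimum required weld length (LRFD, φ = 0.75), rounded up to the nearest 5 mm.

L = 240 mm

Throat t_e = 0.707 × 14 = 9.898 mm.
φr_n = 0.75 × 0.6 × 620 × 9.898 × 10⁻³ = 2.762 kN/mm.
L_req = P_u / φr_n = 656 / 2.762 = 237.5 mm total.
Round up → use L = 240 mm.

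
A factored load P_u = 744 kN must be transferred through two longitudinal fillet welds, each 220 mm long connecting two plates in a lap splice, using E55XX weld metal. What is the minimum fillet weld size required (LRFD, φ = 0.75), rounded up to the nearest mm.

w = 10 mm

E55XX → F_EXX = 550 MPa.
Total weld length L = 440 mm.
Required throat t_e = P_u / (φ × 0.6 F_EXX × L) = 744 / (0.75 × 0.6 × 550 × 440 × 10⁻³) = 6.832 mm.
Required leg w = t_e / 0.707 = 9.663 mm → use 10 mm.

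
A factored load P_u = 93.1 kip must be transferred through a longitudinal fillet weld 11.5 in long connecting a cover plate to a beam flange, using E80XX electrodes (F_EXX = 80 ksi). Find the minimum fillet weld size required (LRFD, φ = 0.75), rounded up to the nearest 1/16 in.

w = 3/8 in

Total weld length L = 11.5 in.
Required throat t_e = P_u / (φ × 0.6 F_EXX × L) = 93.1 / (0.75 × 0.6 × 80 × 11.5) = 0.2249 in.
Required leg w = t_e / 0.707 = 0.3181 in → use 3/8 in.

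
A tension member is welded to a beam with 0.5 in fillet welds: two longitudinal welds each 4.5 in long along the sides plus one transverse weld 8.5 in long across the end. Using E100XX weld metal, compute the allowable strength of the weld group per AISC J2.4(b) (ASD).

R_n/Ω ≈ 216 kip

E100XX → F_EXX = 100 ksi.
t_e = 0.707 × 0.5 = 0.3535 in.
R_nwl = 0.6 × 100 × 0.3535 × 9 = 190.9 kip (longitudinal, 2 welds).
R_nwt = 0.6 × 100 × 0.3535 × 8.5 = 180.3 kip (transverse, base value).
(i) R_nwl + R_nwt = 371.2 kip; (ii) 0.85 R_nwl + 1.5 R_nwt = 432.7 kip.
R_n = max = 432.7 kip [governs: (ii)]; R_n/Ω = 216.3 kip.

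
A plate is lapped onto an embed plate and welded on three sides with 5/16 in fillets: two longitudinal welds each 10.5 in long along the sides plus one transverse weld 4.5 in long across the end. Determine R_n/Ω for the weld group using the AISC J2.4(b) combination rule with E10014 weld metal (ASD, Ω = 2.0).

R_n/Ω ≈ 169 kips

E100XX → F_EXX = 100 ksi.
t_e = 0.707 × 0.3125 = 0.2209 in.
R_nwl = 0.6 × 100 × 0.2209 × 21 = 278.4 kips (longitudinal, 2 welds).
R_nwt = 0.6 × 100 × 0.2209 × 4.5 = 59.65 kips (transverse, base value).
(i) R_nwl + R_nwt = 338 kips; (ii) 0.85 R_nwl + 1.5 R_nwt = 326.1 kips.
R_n = max = 338 kips [governs: (i)]; R_n/Ω = 169 kips.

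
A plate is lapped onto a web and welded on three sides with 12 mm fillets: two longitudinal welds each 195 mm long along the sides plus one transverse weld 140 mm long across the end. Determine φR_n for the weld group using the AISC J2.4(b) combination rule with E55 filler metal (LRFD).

φR_n ≈ 1140 kN

E55XX → F_EXX = 550 MPa.
t_e = 0.707 × 12 = 8.484 mm.
R_nwl = 0.6 × 550 × 8.484 × 390 × 10⁻³ = 1092 kN (longitudinal, 2 welds).
R_nwt = 0.6 × 550 × 8.484 × 140 × 10⁻³ = 392 kN (transverse, base value).
(i) R_nwl + R_nwt = 1484 kN; (ii) 0.85 R_nwl + 1.5 R_nwt = 1516 kN.
R_n = max = 1516 kN [governs: (ii)]; φR_n = 1137 kN.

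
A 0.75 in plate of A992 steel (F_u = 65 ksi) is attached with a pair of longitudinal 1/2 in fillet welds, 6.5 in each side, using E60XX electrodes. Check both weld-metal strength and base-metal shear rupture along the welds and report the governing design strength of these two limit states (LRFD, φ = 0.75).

φR_n ≈ 124 kips (weld metal governs)

E60XX → F_EXX = 60 ksi.
t_e = 0.707 × 0.5 = 0.3535 in; L = 13 in.
Weld metal: φR_n = 0.75 × 0.6 × 60 × 0.3535 × 13 = 124.1 kips.
Base metal (shear rupture): φR_n = 0.75 × 0.6 × 65 × 0.75 × 13 = 285.2 kips.
Governing: weld metal.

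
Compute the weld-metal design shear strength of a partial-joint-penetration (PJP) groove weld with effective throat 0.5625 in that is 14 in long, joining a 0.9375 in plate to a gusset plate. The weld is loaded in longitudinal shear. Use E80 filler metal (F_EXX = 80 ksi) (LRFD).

φR_n ≈ 284 kips

Effective throat (given) t_e = 0.5625 in.
A_we = 0.5625 × 14 = 7.875 in².
F_nw = 0.6 F_EXX = 48 ksi.
φR_n = 0.75 × 48 × 7.875 = 283.5 kips.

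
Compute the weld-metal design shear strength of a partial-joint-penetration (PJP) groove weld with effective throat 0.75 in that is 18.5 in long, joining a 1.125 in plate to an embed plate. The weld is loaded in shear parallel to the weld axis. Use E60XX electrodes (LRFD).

φR_n ≈ 375 kip

E60XX → F_EXX = 60 ksi.
Effective throat (given) t_e = 0.75 in.
A_we = 0.75 × 18.5 = 13.88 in².
F_nw = 0.6 F_EXX = 36 ksi.
φR_n = 0.75 × 36 × 13.88 = 374.6 kip.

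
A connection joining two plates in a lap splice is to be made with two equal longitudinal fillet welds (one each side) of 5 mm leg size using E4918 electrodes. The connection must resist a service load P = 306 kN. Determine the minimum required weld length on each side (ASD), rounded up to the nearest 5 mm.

E49XX → F_EXX = 490 MPa.
Throat t_e = 0.707 × 5 = 3.535 mm.
r_n/Ω = (0.6 × 490 × 3.535) / 2.0 = 519.6 N/mm = 0.5196 kN/mm.
L_req = P / (r_n/Ω) = 306 / 0.5196 = 588.9 mm total.
Per side: 588.9 / 2 = 294.4 mm.
Round up → use L = 295 mm on each side.

L = 295 mm on each side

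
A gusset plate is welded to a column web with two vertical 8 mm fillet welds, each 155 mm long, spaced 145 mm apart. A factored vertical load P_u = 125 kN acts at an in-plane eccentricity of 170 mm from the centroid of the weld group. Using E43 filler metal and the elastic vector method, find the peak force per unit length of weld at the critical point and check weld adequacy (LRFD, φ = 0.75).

E43XX → F_EXX = 430 MPa.
Total weld length L_w = 310 mm. Treat welds as unit-width lines.
Polar moment about centroid: J = 2[d³/12 + d(b/2)²] = 2[155³/12 + 155×72.5²] = 2250000 mm³.
Direct shear f_v = P/L_w = 125×10³ / 310 = 403.2 N/mm (vertical).
Torsion M = P·e = 125×10³ × 170 = 21250000 N·mm.
Critical point at (x, y) = (72.5, 77.5) from centroid. f_tx = M·y/J = 731.9 N/mm; f_ty = M·x/J = 684.7 N/mm.
Resultant f_max = √[f_tx² + (f_v + f_ty)²] = √[731.9² + (403.2 + 684.7)²] = 1311 N/mm.
Capacity per unit length: φr_n = 0.75 × 0.6 × 430 × (0.707 × 8) = 1094 N/mm.
1311 > 1094 → NOT adequate.

f_max ≈ 1310 N/mm; NOT adequate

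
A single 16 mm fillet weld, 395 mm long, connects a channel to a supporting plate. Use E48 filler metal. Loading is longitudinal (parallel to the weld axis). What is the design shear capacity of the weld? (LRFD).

E48XX → F_EXX = 480 MPa.
Effective throat t_e = 0.707 × 16 = 11.31 mm.
Total length L = 395 mm; A_we = 11.31 × 395 = 4468 mm².
F_nw = 0.6 F_EXX = 0.6 × 480 = 288 MPa.
φR_n = 0.75 × 288 × 4468 × 10⁻³ = 965.1 kN.

φR_n ≈ 965 kN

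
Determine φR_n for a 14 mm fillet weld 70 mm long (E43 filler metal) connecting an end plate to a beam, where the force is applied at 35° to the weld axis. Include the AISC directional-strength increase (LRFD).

φR_n ≈ 163 kN

E43XX → F_EXX = 430 MPa.
t_e = 0.707 × 14 = 9.898 mm; A_we = 9.898 × 70 = 692.9 mm².
Directional factor: 1.0 + 0.5 sin^1.5(35°) = 1.217.
F_nw = 0.6 × 430 × 1.217 = 314 MPa.
φR_n = 0.75 × 314 × 692.9 × 10⁻³ = 163.2 kN.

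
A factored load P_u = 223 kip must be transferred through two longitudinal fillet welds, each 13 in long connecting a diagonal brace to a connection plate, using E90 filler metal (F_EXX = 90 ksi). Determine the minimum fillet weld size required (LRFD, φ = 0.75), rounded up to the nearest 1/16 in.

w = 5/16 in

Total weld length L = 26 in.
Required throat t_e = P_u / (φ × 0.6 F_EXX × L) = 223 / (0.75 × 0.6 × 90 × 26) = 0.2118 in.
Required leg w = t_e / 0.707 = 0.2995 in → use 5/16 in.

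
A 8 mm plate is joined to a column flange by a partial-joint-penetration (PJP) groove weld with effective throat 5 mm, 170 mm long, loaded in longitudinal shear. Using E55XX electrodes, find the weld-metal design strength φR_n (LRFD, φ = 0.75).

φR_n ≈ 210 kN

E55XX → F_EXX = 550 MPa.
Effective throat (given) t_e = 5 mm.
A_we = 5 × 170 = 850 mm².
F_nw = 0.6 F_EXX = 330 MPa.
φR_n = 0.75 × 330 × 850 × 10⁻³ = 210.4 kN.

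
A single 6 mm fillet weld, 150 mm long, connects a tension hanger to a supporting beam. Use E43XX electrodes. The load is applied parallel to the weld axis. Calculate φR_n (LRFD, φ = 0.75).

E43XX → F_EXX = 430 MPa.
Effective throat t_e = 0.707 × 6 = 4.242 mm.
Total length L = 150 mm; A_we = 4.242 × 150 = 636.3 mm².
F_nw = 0.6 F_EXX = 0.6 × 430 = 258 MPa.
φR_n = 0.75 × 258 × 636.3 × 10⁻³ = 123.1 kN.

φR_n ≈ 123 kN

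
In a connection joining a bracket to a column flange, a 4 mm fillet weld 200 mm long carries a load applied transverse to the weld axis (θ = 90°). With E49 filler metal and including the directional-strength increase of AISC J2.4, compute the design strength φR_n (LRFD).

φR_n ≈ 187 kN

E49XX → F_EXX = 490 MPa.
t_e = 0.707 × 4 = 2.828 mm; A_we = 2.828 × 200 = 565.6 mm².
Directional factor: 1.0 + 0.5 sin^1.5(90°) = 1.5.
F_nw = 0.6 × 490 × 1.5 = 441 MPa.
φR_n = 0.75 × 441 × 565.6 × 10⁻³ = 187.1 kN.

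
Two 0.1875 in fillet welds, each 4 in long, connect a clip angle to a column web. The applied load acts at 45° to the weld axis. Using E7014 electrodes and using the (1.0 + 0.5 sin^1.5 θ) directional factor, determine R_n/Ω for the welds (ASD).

R_n/Ω ≈ 28.9 kips

E70XX → F_EXX = 70 ksi.
t_e = 0.707 × 0.1875 = 0.1326 in; A_we = 0.1326 × 8 = 1.06 in².
Directional factor: 1.0 + 0.5 sin^1.5(45°) = 1.297.
F_nw = 0.6 × 70 × 1.297 = 54.49 ksi.
R_n/Ω = (54.49 × 1.06) / 2.0 = 28.89 kips.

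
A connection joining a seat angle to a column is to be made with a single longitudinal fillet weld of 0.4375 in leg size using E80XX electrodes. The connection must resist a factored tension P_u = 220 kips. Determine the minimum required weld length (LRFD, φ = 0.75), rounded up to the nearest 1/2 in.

E80XX → F_EXX = 80 ksi.
Throat t_e = 0.707 × 0.4375 = 0.3093 in.
φr_n = 0.75 × 0.6 × 80 × 0.3093 = 11.14 kips/in.
L_req = P_u / φr_n = 220 / 11.14 = 19.76 in total.
Round up → use L = 20 in.

L = 20 in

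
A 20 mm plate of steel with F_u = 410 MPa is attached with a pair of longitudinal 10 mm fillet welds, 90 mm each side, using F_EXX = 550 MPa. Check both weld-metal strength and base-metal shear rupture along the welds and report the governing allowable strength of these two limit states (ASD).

R_n/Ω ≈ 210 kN (weld metal governs)

t_e = 0.707 × 10 = 7.07 mm; L = 180 mm.
Weld metal: R_n/Ω = (1/2.0) × 0.6 × 550 × 7.07 × 180 × 10⁻³ = 210 kN.
Base metal (shear rupture): R_n/Ω = (1/2.0) × 0.6 × 410 × 20 × 180 × 10⁻³ = 442.8 kN.
Governing: weld metal.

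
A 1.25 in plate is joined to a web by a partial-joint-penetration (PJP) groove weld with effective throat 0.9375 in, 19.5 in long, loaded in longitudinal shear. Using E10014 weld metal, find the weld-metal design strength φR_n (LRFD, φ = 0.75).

E100XX → F_EXX = 100 ksi.
Effective throat (given) t_e = 0.9375 in.
A_we = 0.9375 × 19.5 = 18.28 in².
F_nw = 0.6 F_EXX = 60 ksi.
φR_n = 0.75 × 60 × 18.28 = 822.7 kips.

φR_n ≈ 823 kips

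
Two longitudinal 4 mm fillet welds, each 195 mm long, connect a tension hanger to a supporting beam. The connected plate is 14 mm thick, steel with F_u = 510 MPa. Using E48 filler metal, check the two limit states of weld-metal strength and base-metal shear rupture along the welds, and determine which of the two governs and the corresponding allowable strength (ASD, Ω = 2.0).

E48XX → F_EXX = 480 MPa.
t_e = 0.707 × 4 = 2.828 mm; L = 390 mm.
Weld metal: R_n/Ω = (1/2.0) × 0.6 × 480 × 2.828 × 390 × 10⁻³ = 158.8 kN.
Base metal (shear rupture): R_n/Ω = (1/2.0) × 0.6 × 510 × 14 × 390 × 10⁻³ = 835.4 kN.
Governing: weld metal.

R_n/Ω ≈ 159 kN (weld metal governs)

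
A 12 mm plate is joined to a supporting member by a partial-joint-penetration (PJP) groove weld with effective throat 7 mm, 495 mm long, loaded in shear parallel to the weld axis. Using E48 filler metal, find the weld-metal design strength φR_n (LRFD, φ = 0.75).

E48XX → F_EXX = 480 MPa.
Effective throat (given) t_e = 7 mm.
A_we = 7 × 495 = 3465 mm².
F_nw = 0.6 F_EXX = 288 MPa.
φR_n = 0.75 × 288 × 3465 × 10⁻³ = 748.4 kN.

φR_n ≈ 748 kN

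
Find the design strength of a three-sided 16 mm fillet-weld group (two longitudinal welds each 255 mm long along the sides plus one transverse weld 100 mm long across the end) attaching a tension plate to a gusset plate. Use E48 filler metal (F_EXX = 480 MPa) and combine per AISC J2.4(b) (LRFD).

t_e = 0.707 × 16 = 11.31 mm.
R_nwl = 0.6 × 480 × 11.31 × 510 × 10⁻³ = 1662 kN (longitudinal, 2 welds).
R_nwt = 0.6 × 480 × 11.31 × 100 × 10⁻³ = 325.8 kN (transverse, base value).
(i) R_nwl + R_nwt = 1987 kN; (ii) 0.85 R_nwl + 1.5 R_nwt = 1901 kN.
R_n = max = 1987 kN [governs: (i)]; φR_n = 1490 kN.

φR_n ≈ 1490 kN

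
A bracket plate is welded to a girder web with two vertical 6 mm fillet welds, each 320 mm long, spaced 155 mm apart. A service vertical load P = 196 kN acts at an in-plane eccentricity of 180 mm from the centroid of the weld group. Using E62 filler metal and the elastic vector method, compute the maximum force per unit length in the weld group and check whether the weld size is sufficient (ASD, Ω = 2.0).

E62XX → F_EXX = 620 MPa.
Total weld length L_w = 640 mm. Treat welds as unit-width lines.
Polar moment about centroid: J = 2[d³/12 + d(b/2)²] = 2[320³/12 + 320×77.5²] = 9305000 mm³.
Direct shear f_v = P/L_w = 196×10³ / 640 = 306.2 N/mm (vertical).
Torsion M = P·e = 196×10³ × 180 = 35280000 N·mm.
Critical point at (x, y) = (77.5, 160) from centroid. f_tx = M·y/J = 606.6 N/mm; f_ty = M·x/J = 293.8 N/mm.
Resultant f_max = √[f_tx² + (f_v + f_ty)²] = √[606.6² + (306.2 + 293.8)²] = 853.3 N/mm.
Capacity per unit length: r_n/Ω = (1/2.0) × 0.6 × 620 × (0.707 × 6) = 789 N/mm.
853.3 > 789 → NOT adequate.

f_max ≈ 853 N/mm; NOT adequate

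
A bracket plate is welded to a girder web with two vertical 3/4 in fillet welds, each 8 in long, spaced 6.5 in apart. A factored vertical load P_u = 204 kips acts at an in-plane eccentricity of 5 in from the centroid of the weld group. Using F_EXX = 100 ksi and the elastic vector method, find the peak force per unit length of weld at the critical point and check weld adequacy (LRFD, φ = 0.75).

Total weld length L_w = 16 in. Treat welds as unit-width lines.
Polar moment about centroid: J = 2[d³/12 + d(b/2)²] = 2[8³/12 + 8×3.25²] = 254.3 in³.
Direct shear f_v = P/L_w = 204 / 16 = 12.75 kip/in (vertical).
Torsion M = P·e = 204 × 5 = 1020 kip·in.
Critical point at (x, y) = (3.25, 4) from centroid. f_tx = M·y/J = 16.04 kip/in; f_ty = M·x/J = 13.03 kip/in.
Resultant f_max = √[f_tx² + (f_v + f_ty)²] = √[16.04² + (12.75 + 13.03)²] = 30.37 kip/in.
Capacity per unit length: φr_n = 0.75 × 0.6 × 100 × (0.707 × 0.75) = 23.86 kip/in.
30.37 > 23.86 → NOT adequate.

f_max ≈ 30.4 kip/in; NOT adequate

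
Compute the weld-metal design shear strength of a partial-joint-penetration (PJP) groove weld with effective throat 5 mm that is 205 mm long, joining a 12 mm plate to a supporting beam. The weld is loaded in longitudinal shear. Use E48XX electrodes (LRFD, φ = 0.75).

φR_n ≈ 221 kN

E48XX → F_EXX = 480 MPa.
Effective throat (given) t_e = 5 mm.
A_we = 5 × 205 = 1025 mm².
F_nw = 0.6 F_EXX = 288 MPa.
φR_n = 0.75 × 288 × 1025 × 10⁻³ = 221.4 kN.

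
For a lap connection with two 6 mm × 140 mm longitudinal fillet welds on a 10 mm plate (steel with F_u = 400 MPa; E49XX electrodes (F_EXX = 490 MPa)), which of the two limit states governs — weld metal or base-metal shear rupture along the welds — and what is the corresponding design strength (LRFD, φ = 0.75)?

t_e = 0.707 × 6 = 4.242 mm; L = 280 mm.
Weld metal: φR_n = 0.75 × 0.6 × 490 × 4.242 × 280 × 10⁻³ = 261.9 kN.
Base metal (shear rupture): φR_n = 0.75 × 0.6 × 400 × 10 × 280 × 10⁻³ = 504 kN.
Governing: weld metal.

φR_n ≈ 262 kN (weld metal governs)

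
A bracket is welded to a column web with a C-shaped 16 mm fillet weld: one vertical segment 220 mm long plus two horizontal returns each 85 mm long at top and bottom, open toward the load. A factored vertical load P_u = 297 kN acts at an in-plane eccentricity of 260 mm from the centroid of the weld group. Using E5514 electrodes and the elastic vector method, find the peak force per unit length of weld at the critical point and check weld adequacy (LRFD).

f_max ≈ 3540 N/mm; NOT adequate

E55XX → F_EXX = 550 MPa.
Total weld length L_w = 390 mm. Treat welds as unit-width lines.
Centroid: x̄ = 2×85×42.5 / 390 = 18.53 mm from the vertical weld.
Polar moment about centroid: J = I_x + I_y = [220³/12 + 2×85×110²] + [220×18.53² + 2(85³/12 + 85×23.97²)] = 3220000 mm³.
Direct shear f_v = P/L_w = 297×10³ / 390 = 761.5 N/mm (vertical).
Torsion M = P·e = 297×10³ × 260 = 77220000 N·mm.
Critical point at (x, y) = (66.47, 110) from centroid. f_tx = M·y/J = 2638 N/mm; f_ty = M·x/J = 1594 N/mm.
Resultant f_max = √[f_tx² + (f_v + f_ty)²] = √[2638² + (761.5 + 1594)²] = 3537 N/mm.
Capacity per unit length: φr_n = 0.75 × 0.6 × 550 × (0.707 × 16) = 2800 N/mm.
3537 > 2800 → NOT adequate.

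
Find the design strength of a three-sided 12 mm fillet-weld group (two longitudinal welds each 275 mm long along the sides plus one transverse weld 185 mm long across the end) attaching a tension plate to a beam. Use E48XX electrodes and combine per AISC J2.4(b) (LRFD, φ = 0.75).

E48XX → F_EXX = 480 MPa.
t_e = 0.707 × 12 = 8.484 mm.
R_nwl = 0.6 × 480 × 8.484 × 550 × 10⁻³ = 1344 kN (longitudinal, 2 welds).
R_nwt = 0.6 × 480 × 8.484 × 185 × 10⁻³ = 452 kN (transverse, base value).
(i) R_nwl + R_nwt = 1796 kN; (ii) 0.85 R_nwl + 1.5 R_nwt = 1820 kN.
R_n = max = 1820 kN [governs: (ii)]; φR_n = 1365 kN.

φR_n ≈ 1370 kN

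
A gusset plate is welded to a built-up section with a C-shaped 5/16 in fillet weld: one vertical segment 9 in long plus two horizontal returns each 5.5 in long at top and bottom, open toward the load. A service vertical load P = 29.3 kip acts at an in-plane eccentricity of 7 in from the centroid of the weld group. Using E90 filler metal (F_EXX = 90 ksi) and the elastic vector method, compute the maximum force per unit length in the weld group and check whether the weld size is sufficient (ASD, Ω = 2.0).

Total weld length L_w = 20 in. Treat welds as unit-width lines.
Centroid: x̄ = 2×5.5×2.75 / 20 = 1.512 in from the vertical weld.
Polar moment about centroid: J = I_x + I_y = [9³/12 + 2×5.5×4.5²] + [9×1.512² + 2(5.5³/12 + 5.5×1.238²)] = 348.7 in³.
Direct shear f_v = P/L_w = 29.3 / 20 = 1.465 kip/in (vertical).
Torsion M = P·e = 29.3 × 7 = 205.1 kip·in.
Critical point at (x, y) = (3.987, 4.5) from centroid. f_tx = M·y/J = 2.647 kip/in; f_ty = M·x/J = 2.346 kip/in.
Resultant f_max = √[f_tx² + (f_v + f_ty)²] = √[2.647² + (1.465 + 2.346)²] = 4.64 kip/in.
Capacity per unit length: r_n/Ω = (1/2.0) × 0.6 × 90 × (0.707 × 0.3125) = 5.965 kip/in.
4.64 ≤ 5.965 → adequate.

f_max ≈ 4.64 kip/in; adequate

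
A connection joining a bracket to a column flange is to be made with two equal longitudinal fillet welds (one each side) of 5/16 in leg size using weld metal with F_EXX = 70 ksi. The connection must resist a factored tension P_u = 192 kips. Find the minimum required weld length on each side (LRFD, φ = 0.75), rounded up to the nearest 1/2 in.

L = 14 in on each side

Throat t_e = 0.707 × 0.3125 = 0.2209 in.
φr_n = 0.75 × 0.6 × 70 × 0.2209 = 6.96 kips/in.
L_req = P_u / φr_n = 192 / 6.96 = 27.59 in total.
Per side: 27.59 / 2 = 13.79 in.
Round up → use L = 14 in on each side.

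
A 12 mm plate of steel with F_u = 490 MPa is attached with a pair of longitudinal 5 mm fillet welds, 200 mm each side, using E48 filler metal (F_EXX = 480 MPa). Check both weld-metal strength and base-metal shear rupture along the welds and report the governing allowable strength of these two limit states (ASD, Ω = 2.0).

t_e = 0.707 × 5 = 3.535 mm; L = 400 mm.
Weld metal: R_n/Ω = (1/2.0) × 0.6 × 480 × 3.535 × 400 × 10⁻³ = 203.6 kN.
Base metal (shear rupture): R_n/Ω = (1/2.0) × 0.6 × 490 × 12 × 400 × 10⁻³ = 705.6 kN.
Governing: weld metal.

R_n/Ω ≈ 204 kN (weld metal governs)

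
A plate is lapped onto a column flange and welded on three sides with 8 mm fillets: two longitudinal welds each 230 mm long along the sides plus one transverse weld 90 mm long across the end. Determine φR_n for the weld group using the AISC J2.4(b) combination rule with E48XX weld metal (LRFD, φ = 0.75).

φR_n ≈ 672 kN

E48XX → F_EXX = 480 MPa.
t_e = 0.707 × 8 = 5.656 mm.
R_nwl = 0.6 × 480 × 5.656 × 460 × 10⁻³ = 749.3 kN (longitudinal, 2 welds).
R_nwt = 0.6 × 480 × 5.656 × 90 × 10⁻³ = 146.6 kN (transverse, base value).
(i) R_nwl + R_nwt = 895.9 kN; (ii) 0.85 R_nwl + 1.5 R_nwt = 856.8 kN.
R_n = max = 895.9 kN [governs: (i)]; φR_n = 671.9 kN.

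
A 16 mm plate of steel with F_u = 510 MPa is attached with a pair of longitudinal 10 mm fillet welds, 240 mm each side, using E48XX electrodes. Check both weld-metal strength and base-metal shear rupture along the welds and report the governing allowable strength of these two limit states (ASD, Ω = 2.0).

E48XX → F_EXX = 480 MPa.
t_e = 0.707 × 10 = 7.07 mm; L = 480 mm.
Weld metal: R_n/Ω = (1/2.0) × 0.6 × 480 × 7.07 × 480 × 10⁻³ = 488.7 kN.
Base metal (shear rupture): R_n/Ω = (1/2.0) × 0.6 × 510 × 16 × 480 × 10⁻³ = 1175 kN.
Governing: weld metal.

R_n/Ω ≈ 489 kN (weld metal governs)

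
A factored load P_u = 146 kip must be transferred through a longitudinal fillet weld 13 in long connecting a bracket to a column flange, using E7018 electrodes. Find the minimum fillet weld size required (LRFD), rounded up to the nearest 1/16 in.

E70XX → F_EXX = 70 ksi.
Total weld length L = 13 in.
Required throat t_e = P_u / (φ × 0.6 F_EXX × L) = 146 / (0.75 × 0.6 × 70 × 13) = 0.3565 in.
Required leg w = t_e / 0.707 = 0.5043 in → use 9/16 in.

w = 9/16 in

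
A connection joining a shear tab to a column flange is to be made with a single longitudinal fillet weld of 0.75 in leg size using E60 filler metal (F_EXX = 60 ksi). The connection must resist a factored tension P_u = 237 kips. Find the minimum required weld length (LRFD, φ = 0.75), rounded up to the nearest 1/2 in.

Throat t_e = 0.707 × 0.75 = 0.5302 in.
φr_n = 0.75 × 0.6 × 60 × 0.5302 = 14.32 kips/in.
L_req = P_u / φr_n = 237 / 14.32 = 16.55 in total.
Round up → use L = 17 in.

L = 17 in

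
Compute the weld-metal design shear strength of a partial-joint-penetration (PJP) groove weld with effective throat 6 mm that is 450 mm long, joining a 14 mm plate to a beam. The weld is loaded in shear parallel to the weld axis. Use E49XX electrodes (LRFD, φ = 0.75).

φR_n ≈ 595 kN

E49XX → F_EXX = 490 MPa.
Effective throat (given) t_e = 6 mm.
A_we = 6 × 450 = 2700 mm².
F_nw = 0.6 F_EXX = 294 MPa.
φR_n = 0.75 × 294 × 2700 × 10⁻³ = 595.4 kN.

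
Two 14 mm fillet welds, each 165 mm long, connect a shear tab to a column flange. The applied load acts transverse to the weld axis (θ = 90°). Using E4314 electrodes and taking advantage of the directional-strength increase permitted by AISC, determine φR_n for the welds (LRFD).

φR_n ≈ 948 kN

E43XX → F_EXX = 430 MPa.
t_e = 0.707 × 14 = 9.898 mm; A_we = 9.898 × 330 = 3266 mm².
Directional factor: 1.0 + 0.5 sin^1.5(90°) = 1.5.
F_nw = 0.6 × 430 × 1.5 = 387 MPa.
φR_n = 0.75 × 387 × 3266 × 10⁻³ = 948.1 kN.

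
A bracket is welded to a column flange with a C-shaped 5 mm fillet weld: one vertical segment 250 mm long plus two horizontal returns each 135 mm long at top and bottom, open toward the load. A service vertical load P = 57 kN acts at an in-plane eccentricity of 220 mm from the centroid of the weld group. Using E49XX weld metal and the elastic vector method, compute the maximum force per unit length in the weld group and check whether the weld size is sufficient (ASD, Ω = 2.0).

f_max ≈ 386 N/mm; adequate

E49XX → F_EXX = 490 MPa.
Total weld length L_w = 520 mm. Treat welds as unit-width lines.
Centroid: x̄ = 2×135×67.5 / 520 = 35.05 mm from the vertical weld.
Polar moment about centroid: J = I_x + I_y = [250³/12 + 2×135×125²] + [250×35.05² + 2(135³/12 + 135×32.45²)] = 6522000 mm³.
Direct shear f_v = P/L_w = 57×10³ / 520 = 109.6 N/mm (vertical).
Torsion M = P·e = 57×10³ × 220 = 12540000 N·mm.
Critical point at (x, y) = (99.95, 125) from centroid. f_tx = M·y/J = 240.3 N/mm; f_ty = M·x/J = 192.2 N/mm.
Resultant f_max = √[f_tx² + (f_v + f_ty)²] = √[240.3² + (109.6 + 192.2)²] = 385.8 N/mm.
Capacity per unit length: r_n/Ω = (1/2.0) × 0.6 × 490 × (0.707 × 5) = 519.6 N/mm.
385.8 ≤ 519.6 → adequate.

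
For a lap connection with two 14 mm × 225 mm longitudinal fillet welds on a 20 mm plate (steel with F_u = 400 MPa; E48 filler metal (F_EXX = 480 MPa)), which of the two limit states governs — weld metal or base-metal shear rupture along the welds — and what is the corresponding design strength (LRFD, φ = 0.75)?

t_e = 0.707 × 14 = 9.898 mm; L = 450 mm.
Weld metal: φR_n = 0.75 × 0.6 × 480 × 9.898 × 450 × 10⁻³ = 962.1 kN.
Base metal (shear rupture): φR_n = 0.75 × 0.6 × 400 × 20 × 450 × 10⁻³ = 1620 kN.
Governing: weld metal.

φR_n ≈ 962 kN (weld metal governs)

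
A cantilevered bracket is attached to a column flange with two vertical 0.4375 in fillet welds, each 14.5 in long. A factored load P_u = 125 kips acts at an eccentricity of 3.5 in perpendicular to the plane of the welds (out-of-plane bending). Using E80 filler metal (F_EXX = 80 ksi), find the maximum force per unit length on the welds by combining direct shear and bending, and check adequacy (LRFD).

f_max ≈ 7.59 kip/in; adequate

L_w = 2 × 14.5 = 29 in; section modulus (unit throat) S = 2 × L²/6 = 70.08 in².
Direct shear f_v = P/L_w = 125/29 = 4.31 kip/in.
Moment M = P × e = 125 × 3.5 = 437.5 kip·in; bending f_b = M/S = 6.243 kip/in.
f_max = √(f_v² + f_b²) = √(4.31² + 6.243²) = 7.586 kip/in.
φr_n = 0.75 × 0.6 × 80 × (0.707 × 0.4375) = 11.14 kip/in → adequate.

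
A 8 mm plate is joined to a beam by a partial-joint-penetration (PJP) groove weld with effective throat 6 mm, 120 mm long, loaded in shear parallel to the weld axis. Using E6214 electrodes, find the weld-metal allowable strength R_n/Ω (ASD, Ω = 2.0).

R_n/Ω ≈ 134 kN

E62XX → F_EXX = 620 MPa.
Effective throat (given) t_e = 6 mm.
A_we = 6 × 120 = 720 mm².
F_nw = 0.6 F_EXX = 372 MPa.
R_n/Ω = (372 × 720) / 2.0 × 10⁻³ = 133.9 kN.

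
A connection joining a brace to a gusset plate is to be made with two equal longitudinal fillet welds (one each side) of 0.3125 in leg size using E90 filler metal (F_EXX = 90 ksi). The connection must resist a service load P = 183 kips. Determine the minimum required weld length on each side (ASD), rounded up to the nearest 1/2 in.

L = 15.5 in on each side

Throat t_e = 0.707 × 0.3125 = 0.2209 in.
r_n/Ω = (0.6 × 90 × 0.2209) / 2.0 = 5.965 kip/in.
L_req = P / (r_n/Ω) = 183 / 5.965 = 30.68 in total.
Per side: 30.68 / 2 = 15.34 in.
Round up → use L = 15.5 in on each side.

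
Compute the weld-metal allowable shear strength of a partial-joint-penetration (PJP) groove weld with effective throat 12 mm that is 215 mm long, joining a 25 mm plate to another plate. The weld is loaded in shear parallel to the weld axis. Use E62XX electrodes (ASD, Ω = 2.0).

R_n/Ω ≈ 480 kN

E62XX → F_EXX = 620 MPa.
Effective throat (given) t_e = 12 mm.
A_we = 12 × 215 = 2580 mm².
F_nw = 0.6 F_EXX = 372 MPa.
R_n/Ω = (372 × 2580) / 2.0 × 10⁻³ = 479.9 kN.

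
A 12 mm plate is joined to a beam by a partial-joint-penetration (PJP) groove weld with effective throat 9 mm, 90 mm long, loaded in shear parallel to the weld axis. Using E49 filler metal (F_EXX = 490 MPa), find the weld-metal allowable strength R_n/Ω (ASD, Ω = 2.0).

Effective throat (given) t_e = 9 mm.
A_we = 9 × 90 = 810 mm².
F_nw = 0.6 F_EXX = 294 MPa.
R_n/Ω = (294 × 810) / 2.0 × 10⁻³ = 119.1 kN.

R_n/Ω ≈ 119 kN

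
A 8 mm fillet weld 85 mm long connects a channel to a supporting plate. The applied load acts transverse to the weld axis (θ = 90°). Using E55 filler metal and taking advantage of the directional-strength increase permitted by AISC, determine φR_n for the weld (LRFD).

φR_n ≈ 178 kN

E55XX → F_EXX = 550 MPa.
t_e = 0.707 × 8 = 5.656 mm; A_we = 5.656 × 85 = 480.8 mm².
Directional factor: 1.0 + 0.5 sin^1.5(90°) = 1.5.
F_nw = 0.6 × 550 × 1.5 = 495 MPa.
φR_n = 0.75 × 495 × 480.8 × 10⁻³ = 178.5 kN.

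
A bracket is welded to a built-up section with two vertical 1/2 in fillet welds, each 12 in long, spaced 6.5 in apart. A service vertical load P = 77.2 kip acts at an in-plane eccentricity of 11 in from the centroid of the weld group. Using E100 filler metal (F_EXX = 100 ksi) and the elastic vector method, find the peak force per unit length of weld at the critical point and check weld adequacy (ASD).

Total weld length L_w = 24 in. Treat welds as unit-width lines.
Polar moment about centroid: J = 2[d³/12 + d(b/2)²] = 2[12³/12 + 12×3.25²] = 541.5 in³.
Direct shear f_v = P/L_w = 77.2 / 24 = 3.217 kip/in (vertical).
Torsion M = P·e = 77.2 × 11 = 849.2 kip·in.
Critical point at (x, y) = (3.25, 6) from centroid. f_tx = M·y/J = 9.409 kip/in; f_ty = M·x/J = 5.097 kip/in.
Resultant f_max = √[f_tx² + (f_v + f_ty)²] = √[9.409² + (3.217 + 5.097)²] = 12.56 kip/in.
Capacity per unit length: r_n/Ω = (1/2.0) × 0.6 × 100 × (0.707 × 0.5) = 10.6 kip/in.
12.56 > 10.6 → NOT adequate.

f_max ≈ 12.6 kip/in; NOT adequate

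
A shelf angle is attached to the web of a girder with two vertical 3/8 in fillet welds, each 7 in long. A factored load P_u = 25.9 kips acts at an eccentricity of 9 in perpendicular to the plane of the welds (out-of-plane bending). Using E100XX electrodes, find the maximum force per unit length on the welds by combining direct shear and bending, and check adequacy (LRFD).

f_max ≈ 14.4 kip/in; NOT adequate

E100XX → F_EXX = 100 ksi.
L_w = 2 × 7 = 14 in; section modulus (unit throat) S = 2 × L²/6 = 16.33 in².
Direct shear f_v = P/L_w = 25.9/14 = 1.85 kip/in.
Moment M = P × e = 25.9 × 9 = 233.1 kip·in; bending f_b = M/S = 14.27 kip/in.
f_max = √(f_v² + f_b²) = √(1.85² + 14.27²) = 14.39 kip/in.
φr_n = 0.75 × 0.6 × 100 × (0.707 × 0.375) = 11.93 kip/in → NOT adequate.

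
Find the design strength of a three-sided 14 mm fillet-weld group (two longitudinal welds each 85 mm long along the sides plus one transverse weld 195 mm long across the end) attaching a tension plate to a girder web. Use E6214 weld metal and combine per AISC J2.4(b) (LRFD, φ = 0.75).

φR_n ≈ 1210 kN

E62XX → F_EXX = 620 MPa.
t_e = 0.707 × 14 = 9.898 mm.
R_nwl = 0.6 × 620 × 9.898 × 170 × 10⁻³ = 625.9 kN (longitudinal, 2 welds).
R_nwt = 0.6 × 620 × 9.898 × 195 × 10⁻³ = 718 kN (transverse, base value).
(i) R_nwl + R_nwt = 1344 kN; (ii) 0.85 R_nwl + 1.5 R_nwt = 1609 kN.
R_n = max = 1609 kN [governs: (ii)]; φR_n = 1207 kN.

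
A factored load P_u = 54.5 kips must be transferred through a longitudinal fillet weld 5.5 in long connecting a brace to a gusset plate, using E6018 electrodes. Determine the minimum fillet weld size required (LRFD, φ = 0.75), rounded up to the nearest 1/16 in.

E60XX → F_EXX = 60 ksi.
Total weld length L = 5.5 in.
Required throat t_e = P_u / (φ × 0.6 F_EXX × L) = 54.5 / (0.75 × 0.6 × 60 × 5.5) = 0.367 in.
Required leg w = t_e / 0.707 = 0.5191 in → use 9/16 in.

w = 9/16 in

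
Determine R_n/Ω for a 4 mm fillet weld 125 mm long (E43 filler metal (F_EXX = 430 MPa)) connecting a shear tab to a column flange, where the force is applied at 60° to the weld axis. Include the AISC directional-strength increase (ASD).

t_e = 0.707 × 4 = 2.828 mm; A_we = 2.828 × 125 = 353.5 mm².
Directional factor: 1.0 + 0.5 sin^1.5(60°) = 1.403.
F_nw = 0.6 × 430 × 1.403 = 362 MPa.
R_n/Ω = (362 × 353.5) / 2.0 × 10⁻³ = 63.98 kN.

R_n/Ω ≈ 64 kN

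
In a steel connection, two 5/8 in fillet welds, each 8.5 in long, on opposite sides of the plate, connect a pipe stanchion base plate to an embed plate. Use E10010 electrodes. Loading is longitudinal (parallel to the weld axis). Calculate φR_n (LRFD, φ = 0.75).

E100XX → F_EXX = 100 ksi.
Effective throat t_e = 0.707 × 0.625 = 0.4419 in.
Total length L = 17 in; A_we = 0.4419 × 17 = 7.512 in².
F_nw = 0.6 F_EXX = 0.6 × 100 = 60 ksi.
φR_n = 0.75 × 60 × 7.512 = 338 kip.

φR_n ≈ 338 kip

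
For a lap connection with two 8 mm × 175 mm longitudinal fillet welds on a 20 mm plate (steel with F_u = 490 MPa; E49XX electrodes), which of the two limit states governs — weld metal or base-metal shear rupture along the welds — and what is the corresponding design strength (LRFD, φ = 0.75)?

φR_n ≈ 437 kN (weld metal governs)

E49XX → F_EXX = 490 MPa.
t_e = 0.707 × 8 = 5.656 mm; L = 350 mm.
Weld metal: φR_n = 0.75 × 0.6 × 490 × 5.656 × 350 × 10⁻³ = 436.5 kN.
Base metal (shear rupture): φR_n = 0.75 × 0.6 × 490 × 20 × 350 × 10⁻³ = 1544 kN.
Governing: weld metal.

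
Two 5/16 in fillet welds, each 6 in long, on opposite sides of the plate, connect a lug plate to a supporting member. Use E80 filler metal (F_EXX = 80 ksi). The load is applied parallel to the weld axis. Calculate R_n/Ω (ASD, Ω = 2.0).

Effective throat t_e = 0.707 × 0.3125 = 0.2209 in.
Total length L = 12 in; A_we = 0.2209 × 12 = 2.651 in².
F_nw = 0.6 F_EXX = 0.6 × 80 = 48 ksi.
R_n = 48 × 2.651 = 127.3 kips; R_n/Ω = 127.3/2.0 = 63.63 kips.

R_n/Ω ≈ 63.6 kips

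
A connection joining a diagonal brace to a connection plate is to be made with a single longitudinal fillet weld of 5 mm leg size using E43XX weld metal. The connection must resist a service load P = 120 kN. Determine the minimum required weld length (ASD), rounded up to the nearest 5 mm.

E43XX → F_EXX = 430 MPa.
Throat t_e = 0.707 × 5 = 3.535 mm.
r_n/Ω = (0.6 × 430 × 3.535) / 2.0 = 456 N/mm = 0.456 kN/mm.
L_req = P / (r_n/Ω) = 120 / 0.456 = 263.1 mm total.
Round up → use L = 265 mm.

L = 265 mm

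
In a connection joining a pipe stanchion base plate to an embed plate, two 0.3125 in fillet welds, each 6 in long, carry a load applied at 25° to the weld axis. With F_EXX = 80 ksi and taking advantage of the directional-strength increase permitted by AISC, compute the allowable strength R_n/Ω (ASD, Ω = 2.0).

t_e = 0.707 × 0.3125 = 0.2209 in; A_we = 0.2209 × 12 = 2.651 in².
Directional factor: 1.0 + 0.5 sin^1.5(25°) = 1.137.
F_nw = 0.6 × 80 × 1.137 = 54.59 ksi.
R_n/Ω = (54.59 × 2.651) / 2.0 = 72.37 kips.

R_n/Ω ≈ 72.4 kips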